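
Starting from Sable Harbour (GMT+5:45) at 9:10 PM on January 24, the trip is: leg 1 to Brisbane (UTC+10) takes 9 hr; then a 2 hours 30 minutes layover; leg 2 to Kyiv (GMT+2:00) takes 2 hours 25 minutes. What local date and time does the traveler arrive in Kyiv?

7:20 AM on Jan 25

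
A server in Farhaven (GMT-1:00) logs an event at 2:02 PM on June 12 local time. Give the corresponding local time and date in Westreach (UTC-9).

6:02 AM on Jun 12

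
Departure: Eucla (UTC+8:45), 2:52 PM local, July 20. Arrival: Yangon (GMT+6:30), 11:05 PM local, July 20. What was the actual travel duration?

10 hours 28 minutes

Departure in UTC: 2:52 PM − 8:45 = 6:07 AM on Jul 20.
Arrival in UTC: 11:05 PM − 6:30 = 4:35 PM on Jul 20.
Elapsed = 4:35 PM − 6:07 AM = 10 hours 28 minutes.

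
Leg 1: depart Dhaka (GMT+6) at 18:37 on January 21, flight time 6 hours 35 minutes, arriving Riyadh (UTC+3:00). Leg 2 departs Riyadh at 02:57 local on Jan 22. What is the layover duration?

Convert departure to UTC: 18:37 − 6:00 = 12:37 UTC on Jan 21.
Add 6 hours and 35 minutes flight time → 19:12 UTC.
Riyadh is UTC+3:00, so local arrival = 19:12 + 3:00 = 22:12 on Jan 21.
Layover = 02:57 − 22:12 (+1 day) = 4 hours 45 minutes.

4 hours 45 minutes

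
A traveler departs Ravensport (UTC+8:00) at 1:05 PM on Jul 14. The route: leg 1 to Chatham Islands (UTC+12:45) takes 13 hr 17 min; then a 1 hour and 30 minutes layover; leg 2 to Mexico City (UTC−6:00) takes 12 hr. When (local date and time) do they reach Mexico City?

1:52 AM on Jul 15

Convert departure to UTC: 1:05 PM − 8:00 = 5:05 AM UTC on Jul 14.
Add 13 hours 17 minutes leg 1 → 6:22 PM UTC.
Add 1 hour 30 minutes layover in Chatham Islands → 7:52 PM UTC.
Add 12 hours leg 2 → 7:52 AM UTC (Jul 15).
Mexico City is UTC−6:00, so local arrival = 7:52 AM − 6:00 = 1:52 AM on Jul 15.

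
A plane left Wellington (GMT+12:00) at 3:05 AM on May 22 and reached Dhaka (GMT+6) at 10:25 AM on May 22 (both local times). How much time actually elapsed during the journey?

Departure in UTC: 3:05 AM − 12:00 = 3:05 PM on May 21.
Arrival in UTC: 10:25 AM − 6:00 = 4:25 AM on May 22.
Elapsed = 4:25 AM − 3:05 PM (+1 day) = 13 hours 20 minutes.

13 hours 20 minutes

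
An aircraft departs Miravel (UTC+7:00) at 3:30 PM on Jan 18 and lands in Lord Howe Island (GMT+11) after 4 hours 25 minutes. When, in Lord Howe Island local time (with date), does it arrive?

11:55 PM on January 18

Lord Howe Island is 4:00 ahead of Miravel.
After 4 hours and 25 minutes it is 7:55 PM in Miravel.
Shift by the zone difference: 7:55 PM + 4:00 = 11:55 PM on Jan 18 in Lord Howe Island.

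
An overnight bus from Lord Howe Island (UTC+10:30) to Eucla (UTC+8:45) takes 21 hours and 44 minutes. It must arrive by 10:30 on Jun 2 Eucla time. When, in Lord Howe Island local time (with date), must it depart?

14:31 on June 1

Target arrival in UTC: 10:30 − 8:45 = 01:45 on Jun 2.
Subtract 21 hours and 44 minutes → departure 04:01 UTC on Jun 1.
Lord Howe Island is UTC+10:30: 04:01 + 10:30 = 14:31 on Jun 1.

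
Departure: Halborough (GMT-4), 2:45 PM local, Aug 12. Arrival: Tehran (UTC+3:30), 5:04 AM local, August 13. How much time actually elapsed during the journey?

6 hours 49 minutes

Tehran is 7:30 ahead of Halborough.
Clock-face elapsed time (ignoring zones) is 14 hours 19 minutes.
Actual elapsed = 14 hours 19 minutes − 7:30 = 6 hours 49 minutes.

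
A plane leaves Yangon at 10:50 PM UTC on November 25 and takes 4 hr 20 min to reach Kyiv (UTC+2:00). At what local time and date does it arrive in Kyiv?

Departure is given in UTC: 10:50 PM on Nov 25.
Add 4 hours and 20 minutes → 3:10 AM UTC (Nov 26).
Kyiv is UTC+2:00: 3:10 AM + 2:00 = 5:10 AM on Nov 26.

5:10 AM on November 26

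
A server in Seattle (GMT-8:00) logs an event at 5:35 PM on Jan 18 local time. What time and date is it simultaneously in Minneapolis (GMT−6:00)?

Minneapolis is 2:00 ahead of Seattle.
Shift by the zone difference: 5:35 PM + 2:00 = 7:35 PM on Jan 18 in Minneapolis.

7:35 PM on January 18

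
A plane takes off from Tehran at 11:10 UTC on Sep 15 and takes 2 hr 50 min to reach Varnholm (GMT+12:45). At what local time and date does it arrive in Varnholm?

02:45 on Sep 16

Departure is given in UTC: 11:10 on Sep 15.
Add 2 hours and 50 minutes → 14:00 UTC.
Varnholm is UTC+12:45: 14:00 + 12:45 = 02:45 on Sep 16.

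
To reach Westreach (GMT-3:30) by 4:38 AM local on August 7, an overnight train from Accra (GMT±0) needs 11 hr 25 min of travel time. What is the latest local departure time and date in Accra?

8:43 PM on Aug 6

Target arrival in UTC: 4:38 AM + 3:30 = 8:08 AM on Aug 7.
Subtract 11 hours 25 minutes → departure 8:43 PM UTC on Aug 6.
Accra is UTC+0, so departure is 8:43 PM on Aug 6.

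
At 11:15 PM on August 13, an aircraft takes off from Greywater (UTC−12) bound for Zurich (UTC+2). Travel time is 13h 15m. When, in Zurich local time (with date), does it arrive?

Convert departure to UTC: 11:15 PM + 12:00 = 11:15 AM UTC on Aug 14.
Add 13 hours 15 minutes travel time → 12:30 AM UTC (Aug 15).
Zurich is UTC+2:00, so local arrival = 12:30 AM + 2:00 = 2:30 AM on Aug 15.

2:30 AM on Aug 15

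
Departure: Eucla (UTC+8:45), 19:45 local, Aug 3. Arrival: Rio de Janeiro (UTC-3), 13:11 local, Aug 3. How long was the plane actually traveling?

Departure in UTC: 19:45 − 8:45 = 11:00 on Aug 3.
Arrival in UTC: 13:11 + 3:00 = 16:11 on Aug 3.
Elapsed = 16:11 − 11:00 = 5 hours 11 minutes.

5 hours 11 minutes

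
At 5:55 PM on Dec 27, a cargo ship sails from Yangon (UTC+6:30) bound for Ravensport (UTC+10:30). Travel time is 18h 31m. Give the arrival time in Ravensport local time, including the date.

Convert departure to UTC: 5:55 PM − 6:30 = 11:25 AM UTC on Dec 27.
Add 18 hours and 31 minutes travel time → 5:56 AM UTC (Dec 28).
Ravensport is UTC+10:30, so local arrival = 5:56 AM + 10:30 = 4:26 PM on Dec 28.

4:26 PM on Dec 28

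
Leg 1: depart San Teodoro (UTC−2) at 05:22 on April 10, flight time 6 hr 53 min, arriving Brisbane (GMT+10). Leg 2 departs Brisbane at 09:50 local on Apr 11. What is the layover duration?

9 hours 35 minutes

Convert departure to UTC: 05:22 + 2:00 = 07:22 UTC on Apr 10.
Add 6 hours 53 minutes flight time → 14:15 UTC.
Brisbane is UTC+10:00, so local arrival = 14:15 + 10:00 = 00:15 on Apr 11.
Layover = 09:50 − 00:15 = 9 hours 35 minutes.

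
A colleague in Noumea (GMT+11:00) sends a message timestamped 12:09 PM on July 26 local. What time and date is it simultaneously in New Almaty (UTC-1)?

12:09 AM on July 26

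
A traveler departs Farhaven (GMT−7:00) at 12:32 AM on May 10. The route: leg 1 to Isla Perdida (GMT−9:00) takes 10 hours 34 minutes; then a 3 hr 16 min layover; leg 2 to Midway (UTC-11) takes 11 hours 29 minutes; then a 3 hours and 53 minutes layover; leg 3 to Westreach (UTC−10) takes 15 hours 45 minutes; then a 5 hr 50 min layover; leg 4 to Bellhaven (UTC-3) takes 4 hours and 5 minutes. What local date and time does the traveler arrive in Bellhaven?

Convert departure to UTC: 12:32 AM + 7:00 = 7:32 AM UTC on May 10.
Add 10 hours and 34 minutes leg 1 → 6:06 PM UTC.
Add 3 hours 16 minutes layover in Isla Perdida → 9:22 PM UTC.
Add 11 hours and 29 minutes leg 2 → 8:51 AM UTC (May 11).
Add 3 hours and 53 minutes layover in Midway → 12:44 PM UTC.
Add 15 hours and 45 minutes leg 3 → 4:29 AM UTC (May 12).
Add 5 hours 50 minutes layover in Westreach → 10:19 AM UTC.
Add 4 hours 5 minutes leg 4 → 2:24 PM UTC.
Bellhaven is UTC−3:00, so local arrival = 2:24 PM − 3:00 = 11:24 AM on May 12.

11:24 AM on May 12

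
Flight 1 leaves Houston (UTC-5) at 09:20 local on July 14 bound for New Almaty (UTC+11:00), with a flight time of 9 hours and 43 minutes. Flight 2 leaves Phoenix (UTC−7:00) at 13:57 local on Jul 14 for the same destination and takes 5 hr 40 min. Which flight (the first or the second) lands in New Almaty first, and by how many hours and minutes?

Flight 1 in UTC: 09:20 + 5:00 = 14:20 on Jul 14.
+9 hours and 43 minutes → arrive 00:03 UTC on Jul 15.
Flight 2 in UTC: 13:57 + 7:00 = 20:57 on Jul 14.
+5 hours 40 minutes → arrive 02:37 UTC on Jul 15.
Flight 1 lands earlier by 2 hours 34 minutes.

the first, by 2 hours 34 minutes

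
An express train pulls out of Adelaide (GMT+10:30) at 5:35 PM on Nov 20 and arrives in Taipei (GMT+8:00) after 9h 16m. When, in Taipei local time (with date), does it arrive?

Taipei is 2:30 behind Adelaide.
After 9 hours and 16 minutes it is 2:51 AM (Nov 21) in Adelaide.
Shift by the zone difference: 2:51 AM − 2:30 = 12:21 AM on Nov 21 in Taipei.

12:21 AM on November 21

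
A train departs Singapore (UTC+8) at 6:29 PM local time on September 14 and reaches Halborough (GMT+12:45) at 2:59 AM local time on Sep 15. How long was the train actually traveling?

Departure in UTC: 6:29 PM − 8:00 = 10:29 AM on Sep 14.
Arrival in UTC: 2:59 AM − 12:45 = 2:14 PM on Sep 14.
Elapsed = 2:14 PM − 10:29 AM = 3 hours 45 minutes.

3 hours 45 minutes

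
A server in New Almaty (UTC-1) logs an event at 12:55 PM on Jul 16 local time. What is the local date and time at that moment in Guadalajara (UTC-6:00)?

7:55 AM on July 16

Guadalajara is 5:00 behind New Almaty.
Shift by the zone difference: 12:55 PM − 5:00 = 7:55 AM on Jul 16 in Guadalajara.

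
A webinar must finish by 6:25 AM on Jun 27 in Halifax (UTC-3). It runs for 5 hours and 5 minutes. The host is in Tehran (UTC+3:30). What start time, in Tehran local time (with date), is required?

7:50 AM on June 27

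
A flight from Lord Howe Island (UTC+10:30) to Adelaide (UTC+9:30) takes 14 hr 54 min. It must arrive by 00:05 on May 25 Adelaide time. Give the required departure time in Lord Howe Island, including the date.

10:11 on May 24

Target arrival in UTC: 00:05 − 9:30 = 14:35 on May 24.
Subtract 14 hours 54 minutes → departure 23:41 UTC on May 23.
Lord Howe Island is UTC+10:30: 23:41 + 10:30 = 10:11 on May 24.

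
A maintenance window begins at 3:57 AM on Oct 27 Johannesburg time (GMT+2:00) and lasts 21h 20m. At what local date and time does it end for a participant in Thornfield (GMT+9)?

8:17 AM on October 28

Convert start to UTC: 3:57 AM − 2:00 = 1:57 AM UTC on Oct 27.
Add 21 hours and 20 minutes duration → 11:17 PM UTC.
Thornfield is UTC+9:00, so local end time = 11:17 PM + 9:00 = 8:17 AM on Oct 28.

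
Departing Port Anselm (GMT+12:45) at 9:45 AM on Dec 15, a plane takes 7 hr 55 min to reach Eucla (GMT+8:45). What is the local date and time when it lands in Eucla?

1:40 PM on December 15

Convert departure to UTC: 9:45 AM − 12:45 = 9:00 PM UTC on Dec 14.
Add 7 hours and 55 minutes travel time → 4:55 AM UTC (Dec 15).
Eucla is UTC+8:45, so local arrival = 4:55 AM + 8:45 = 1:40 PM on Dec 15.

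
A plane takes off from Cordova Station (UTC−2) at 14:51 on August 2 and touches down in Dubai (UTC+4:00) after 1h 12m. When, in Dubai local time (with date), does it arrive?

Convert departure to UTC: 14:51 + 2:00 = 16:51 UTC on Aug 2.
Add 1 hour and 12 minutes travel time → 18:03 UTC.
Dubai is UTC+4:00, so local arrival = 18:03 + 4:00 = 22:03 on Aug 2.

22:03 on August 2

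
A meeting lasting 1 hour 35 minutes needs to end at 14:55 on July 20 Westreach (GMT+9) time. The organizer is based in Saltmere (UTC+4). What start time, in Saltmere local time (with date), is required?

08:20 on July 20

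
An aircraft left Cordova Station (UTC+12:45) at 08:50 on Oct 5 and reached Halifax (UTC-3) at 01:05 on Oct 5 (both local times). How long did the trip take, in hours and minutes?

Departure in UTC: 08:50 − 12:45 = 20:05 on Oct 4.
Arrival in UTC: 01:05 + 3:00 = 04:05 on Oct 5.
Elapsed = 04:05 − 20:05 (+1 day) = 8 hours.

8 hours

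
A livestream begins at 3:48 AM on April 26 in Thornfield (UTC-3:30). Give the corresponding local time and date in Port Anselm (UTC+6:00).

In UTC: 3:48 AM + 3:30 = 7:18 AM on Apr 26.
Port Anselm is UTC+6:00: 7:18 AM + 6:00 = 1:18 PM on Apr 26.

1:18 PM on Apr 26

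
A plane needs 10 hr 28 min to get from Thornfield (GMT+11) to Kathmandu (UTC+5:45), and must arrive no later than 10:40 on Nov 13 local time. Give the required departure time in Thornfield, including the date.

05:27 on Nov 13

Target arrival in UTC: 10:40 − 5:45 = 04:55 on Nov 13.
Subtract 10 hours and 28 minutes → departure 18:27 UTC on Nov 12.
Thornfield is UTC+11:00: 18:27 + 11:00 = 05:27 on Nov 13.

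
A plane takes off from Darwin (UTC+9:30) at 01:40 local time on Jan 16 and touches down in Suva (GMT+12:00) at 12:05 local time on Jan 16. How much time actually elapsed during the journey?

Suva is 2:30 ahead of Darwin.
Clock-face elapsed time (ignoring zones) is 10 hours 25 minutes.
Actual elapsed = 10 hours 25 minutes − 2:30 = 7 hours 55 minutes.

7 hours 55 minutes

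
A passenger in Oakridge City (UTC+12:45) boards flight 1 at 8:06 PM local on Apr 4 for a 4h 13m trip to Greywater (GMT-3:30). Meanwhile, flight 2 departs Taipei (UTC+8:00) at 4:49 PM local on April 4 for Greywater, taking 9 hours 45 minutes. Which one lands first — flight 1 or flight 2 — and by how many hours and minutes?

the first, by 7 hours

Flight 1 in UTC: 8:06 PM − 12:45 = 7:21 AM on Apr 4.
+4 hours 13 minutes → arrive 11:34 AM UTC on Apr 4.
Flight 2 in UTC: 4:49 PM − 8:00 = 8:49 AM on Apr 4.
+9 hours 45 minutes → arrive 6:34 PM UTC on Apr 4.
Flight 1 lands earlier by 7 hours.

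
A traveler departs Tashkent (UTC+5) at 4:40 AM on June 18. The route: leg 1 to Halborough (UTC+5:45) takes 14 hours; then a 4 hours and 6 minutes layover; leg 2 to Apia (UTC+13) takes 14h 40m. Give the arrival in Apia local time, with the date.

9:26 PM on June 19

Convert departure to UTC: 4:40 AM − 5:00 = 11:40 PM UTC on Jun 17.
Add 14 hours leg 1 → 1:40 PM UTC (Jun 18).
Add 4 hours 6 minutes layover in Halborough → 5:46 PM UTC.
Add 14 hours 40 minutes leg 2 → 8:26 AM UTC (Jun 19).
Apia is UTC+13:00, so local arrival = 8:26 AM + 13:00 = 9:26 PM on Jun 19.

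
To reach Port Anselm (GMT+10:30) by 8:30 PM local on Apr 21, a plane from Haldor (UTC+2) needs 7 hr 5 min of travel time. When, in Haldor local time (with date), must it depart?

Target arrival in UTC: 8:30 PM − 10:30 = 10:00 AM on Apr 21.
Subtract 7 hours 5 minutes → departure 2:55 AM UTC on Apr 21.
Haldor is UTC+2:00: 2:55 AM + 2:00 = 4:55 AM on Apr 21.

4:55 AM on Apr 21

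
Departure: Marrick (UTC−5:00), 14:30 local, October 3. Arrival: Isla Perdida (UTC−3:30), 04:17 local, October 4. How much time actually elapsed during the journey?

Isla Perdida is 1:30 ahead of Marrick.
Clock-face elapsed time (ignoring zones) is 13 hours 47 minutes.
Actual elapsed = 13 hours 47 minutes − 1:30 = 12 hours 17 minutes.

12 hours 17 minutes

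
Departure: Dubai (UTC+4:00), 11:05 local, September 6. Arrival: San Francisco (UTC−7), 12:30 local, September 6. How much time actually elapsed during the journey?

12 hours 25 minutes

San Francisco is 11:00 behind Dubai.
Clock-face elapsed time (ignoring zones) is 1 hour 25 minutes.
Actual elapsed = 1 hour 25 minutes + 11:00 = 12 hours 25 minutes.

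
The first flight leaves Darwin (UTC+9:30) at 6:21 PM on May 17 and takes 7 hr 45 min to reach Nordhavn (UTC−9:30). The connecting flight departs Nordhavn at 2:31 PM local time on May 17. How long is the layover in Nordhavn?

7 hours 25 minutes

Convert departure to UTC: 6:21 PM − 9:30 = 8:51 AM UTC on May 17.
Add 7 hours and 45 minutes flight time → 4:36 PM UTC.
Nordhavn is UTC−9:30, so local arrival = 4:36 PM − 9:30 = 7:06 AM on May 17.
Layover = 2:31 PM − 7:06 AM = 7 hours 25 minutes.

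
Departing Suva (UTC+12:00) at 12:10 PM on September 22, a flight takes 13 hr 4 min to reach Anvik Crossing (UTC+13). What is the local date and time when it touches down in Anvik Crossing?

2:14 AM on September 23

Convert departure to UTC: 12:10 PM − 12:00 = 12:10 AM UTC on Sep 22.
Add 13 hours 4 minutes travel time → 1:14 PM UTC.
Anvik Crossing is UTC+13:00, so local arrival = 1:14 PM + 13:00 = 2:14 AM on Sep 23.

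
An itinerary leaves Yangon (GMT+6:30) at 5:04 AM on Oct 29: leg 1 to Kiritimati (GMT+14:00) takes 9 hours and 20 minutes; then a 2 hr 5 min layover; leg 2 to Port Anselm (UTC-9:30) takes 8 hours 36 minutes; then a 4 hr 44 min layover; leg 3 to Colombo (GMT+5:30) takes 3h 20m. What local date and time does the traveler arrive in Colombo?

Convert departure to UTC: 5:04 AM − 6:30 = 10:34 PM UTC on Oct 28.
Add 9 hours and 20 minutes leg 1 → 7:54 AM UTC (Oct 29).
Add 2 hours and 5 minutes layover in Kiritimati → 9:59 AM UTC.
Add 8 hours 36 minutes leg 2 → 6:35 PM UTC.
Add 4 hours and 44 minutes layover in Port Anselm → 11:19 PM UTC.
Add 3 hours and 20 minutes leg 3 → 2:39 AM UTC (Oct 30).
Colombo is UTC+5:30, so local arrival = 2:39 AM + 5:30 = 8:09 AM on Oct 30.

8:09 AM on October 30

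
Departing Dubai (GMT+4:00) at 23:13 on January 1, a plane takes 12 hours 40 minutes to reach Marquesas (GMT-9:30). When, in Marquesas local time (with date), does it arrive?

22:23 on Jan 1

Convert departure to UTC: 23:13 − 4:00 = 19:13 UTC on Jan 1.
Add 12 hours and 40 minutes travel time → 07:53 UTC (Jan 2).
Marquesas is UTC−9:30, so local arrival = 07:53 − 9:30 = 22:23 on Jan 1.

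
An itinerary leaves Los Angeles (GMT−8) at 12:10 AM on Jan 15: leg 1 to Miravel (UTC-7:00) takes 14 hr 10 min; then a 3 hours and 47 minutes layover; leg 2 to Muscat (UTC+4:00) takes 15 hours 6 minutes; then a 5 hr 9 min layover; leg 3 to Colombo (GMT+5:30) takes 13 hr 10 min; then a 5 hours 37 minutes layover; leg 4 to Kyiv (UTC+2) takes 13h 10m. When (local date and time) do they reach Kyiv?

Convert departure to UTC: 12:10 AM + 8:00 = 8:10 AM UTC on Jan 15.
Add 14 hours and 10 minutes leg 1 → 10:20 PM UTC.
Add 3 hours and 47 minutes layover in Miravel → 2:07 AM UTC (Jan 16).
Add 15 hours and 6 minutes leg 2 → 5:13 PM UTC.
Add 5 hours 9 minutes layover in Muscat → 10:22 PM UTC.
Add 13 hours 10 minutes leg 3 → 11:32 AM UTC (Jan 17).
Add 5 hours 37 minutes layover in Colombo → 5:09 PM UTC.
Add 13 hours 10 minutes leg 4 → 6:19 AM UTC (Jan 18).
Kyiv is UTC+2:00, so local arrival = 6:19 AM + 2:00 = 8:19 AM on Jan 18.

8:19 AM on Jan 18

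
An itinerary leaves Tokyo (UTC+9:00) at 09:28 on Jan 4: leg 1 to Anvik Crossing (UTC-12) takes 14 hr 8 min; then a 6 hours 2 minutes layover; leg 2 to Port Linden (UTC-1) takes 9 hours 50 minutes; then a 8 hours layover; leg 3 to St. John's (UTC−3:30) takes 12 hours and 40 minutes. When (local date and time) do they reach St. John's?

Convert departure to UTC: 09:28 − 9:00 = 00:28 UTC on Jan 4.
Add 14 hours and 8 minutes leg 1 → 14:36 UTC.
Add 6 hours 2 minutes layover in Anvik Crossing → 20:38 UTC.
Add 9 hours and 50 minutes leg 2 → 06:28 UTC (Jan 5).
Add 8 hours layover in Port Linden → 14:28 UTC.
Add 12 hours 40 minutes leg 3 → 03:08 UTC (Jan 6).
St. John's is UTC−3:30, so local arrival = 03:08 − 3:30 = 23:38 on Jan 5.

23:38 on January 5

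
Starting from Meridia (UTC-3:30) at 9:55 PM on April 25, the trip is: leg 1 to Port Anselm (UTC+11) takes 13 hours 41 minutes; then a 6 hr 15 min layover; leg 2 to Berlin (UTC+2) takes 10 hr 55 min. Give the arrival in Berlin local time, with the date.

Convert departure to UTC: 9:55 PM + 3:30 = 1:25 AM UTC on Apr 26.
Add 13 hours and 41 minutes leg 1 → 3:06 PM UTC.
Add 6 hours and 15 minutes layover in Port Anselm → 9:21 PM UTC.
Add 10 hours 55 minutes leg 2 → 8:16 AM UTC (Apr 27).
Berlin is UTC+2:00, so local arrival = 8:16 AM + 2:00 = 10:16 AM on Apr 27.

10:16 AM on April 27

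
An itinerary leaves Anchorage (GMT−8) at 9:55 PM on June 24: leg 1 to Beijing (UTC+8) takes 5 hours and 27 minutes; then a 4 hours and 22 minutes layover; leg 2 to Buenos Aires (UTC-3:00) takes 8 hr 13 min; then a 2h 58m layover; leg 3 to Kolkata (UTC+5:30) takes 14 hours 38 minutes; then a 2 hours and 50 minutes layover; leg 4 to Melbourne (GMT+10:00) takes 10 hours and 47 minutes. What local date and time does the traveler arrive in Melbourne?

5:10 PM on June 27

Convert departure to UTC: 9:55 PM + 8:00 = 5:55 AM UTC on Jun 25.
Add 5 hours and 27 minutes leg 1 → 11:22 AM UTC.
Add 4 hours 22 minutes layover in Beijing → 3:44 PM UTC.
Add 8 hours and 13 minutes leg 2 → 11:57 PM UTC.
Add 2 hours and 58 minutes layover in Buenos Aires → 2:55 AM UTC (Jun 26).
Add 14 hours 38 minutes leg 3 → 5:33 PM UTC.
Add 2 hours 50 minutes layover in Kolkata → 8:23 PM UTC.
Add 10 hours 47 minutes leg 4 → 7:10 AM UTC (Jun 27).
Melbourne is UTC+10:00, so local arrival = 7:10 AM + 10:00 = 5:10 PM on Jun 27.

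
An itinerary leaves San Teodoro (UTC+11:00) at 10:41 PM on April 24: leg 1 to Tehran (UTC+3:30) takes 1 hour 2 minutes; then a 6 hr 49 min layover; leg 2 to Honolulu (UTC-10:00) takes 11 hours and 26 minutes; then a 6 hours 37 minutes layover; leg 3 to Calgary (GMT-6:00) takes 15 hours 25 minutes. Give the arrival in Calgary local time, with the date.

Convert departure to UTC: 10:41 PM − 11:00 = 11:41 AM UTC on Apr 24.
Add 1 hour and 2 minutes leg 1 → 12:43 PM UTC.
Add 6 hours 49 minutes layover in Tehran → 7:32 PM UTC.
Add 11 hours and 26 minutes leg 2 → 6:58 AM UTC (Apr 25).
Add 6 hours and 37 minutes layover in Honolulu → 1:35 PM UTC.
Add 15 hours and 25 minutes leg 3 → 5:00 AM UTC (Apr 26).
Calgary is UTC−6:00, so local arrival = 5:00 AM − 6:00 = 11:00 PM on Apr 25.

11:00 PM on April 25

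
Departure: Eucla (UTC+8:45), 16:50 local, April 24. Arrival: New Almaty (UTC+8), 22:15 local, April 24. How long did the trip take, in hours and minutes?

Departure in UTC: 16:50 − 8:45 = 08:05 on Apr 24.
Arrival in UTC: 22:15 − 8:00 = 14:15 on Apr 24.
Elapsed = 14:15 − 08:05 = 6 hours 10 minutes.

6 hours 10 minutes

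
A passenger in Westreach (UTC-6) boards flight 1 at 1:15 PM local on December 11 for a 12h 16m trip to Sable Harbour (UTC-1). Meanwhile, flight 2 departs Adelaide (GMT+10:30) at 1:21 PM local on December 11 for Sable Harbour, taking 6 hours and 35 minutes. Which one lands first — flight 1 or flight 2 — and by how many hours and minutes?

the second, by 22 hours 5 minutes

Flight 1 in UTC: 1:15 PM + 6:00 = 7:15 PM on Dec 11.
+12 hours and 16 minutes → arrive 7:31 AM UTC on Dec 12.
Flight 2 in UTC: 1:21 PM − 10:30 = 2:51 AM on Dec 11.
+6 hours 35 minutes → arrive 9:26 AM UTC on Dec 11.
Flight 2 lands earlier by 22 hours 5 minutes.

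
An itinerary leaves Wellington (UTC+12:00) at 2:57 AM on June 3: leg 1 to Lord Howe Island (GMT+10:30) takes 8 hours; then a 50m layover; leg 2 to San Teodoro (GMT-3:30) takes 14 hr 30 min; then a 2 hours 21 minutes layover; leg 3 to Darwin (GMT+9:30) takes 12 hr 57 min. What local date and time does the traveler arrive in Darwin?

3:05 PM on Jun 4

Convert departure to UTC: 2:57 AM − 12:00 = 2:57 PM UTC on Jun 2.
Add 8 hours leg 1 → 10:57 PM UTC.
Add 50 minutes layover in Lord Howe Island → 11:47 PM UTC.
Add 14 hours and 30 minutes leg 2 → 2:17 PM UTC (Jun 3).
Add 2 hours 21 minutes layover in San Teodoro → 4:38 PM UTC.
Add 12 hours and 57 minutes leg 3 → 5:35 AM UTC (Jun 4).
Darwin is UTC+9:30, so local arrival = 5:35 AM + 9:30 = 3:05 PM on Jun 4.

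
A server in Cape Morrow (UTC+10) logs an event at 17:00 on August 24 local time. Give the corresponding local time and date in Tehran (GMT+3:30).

10:30 on Aug 24

In UTC: 17:00 − 10:00 = 07:00 on Aug 24.
Tehran is UTC+3:30: 07:00 + 3:30 = 10:30 on Aug 24.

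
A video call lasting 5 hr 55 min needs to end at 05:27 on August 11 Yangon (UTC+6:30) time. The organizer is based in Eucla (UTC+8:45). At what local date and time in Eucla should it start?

01:47 on Aug 11

Target end time in UTC: 05:27 − 6:30 = 22:57 on Aug 10.
Subtract 5 hours 55 minutes → start 17:02 UTC on Aug 10.
Eucla is UTC+8:45: 17:02 + 8:45 = 01:47 on Aug 11.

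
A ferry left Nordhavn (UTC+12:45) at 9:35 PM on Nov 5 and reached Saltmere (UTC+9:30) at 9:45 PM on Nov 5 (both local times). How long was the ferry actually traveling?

Departure in UTC: 9:35 PM − 12:45 = 8:50 AM on Nov 5.
Arrival in UTC: 9:45 PM − 9:30 = 12:15 PM on Nov 5.
Elapsed = 12:15 PM − 8:50 AM = 3 hours 25 minutes.

3 hours 25 minutes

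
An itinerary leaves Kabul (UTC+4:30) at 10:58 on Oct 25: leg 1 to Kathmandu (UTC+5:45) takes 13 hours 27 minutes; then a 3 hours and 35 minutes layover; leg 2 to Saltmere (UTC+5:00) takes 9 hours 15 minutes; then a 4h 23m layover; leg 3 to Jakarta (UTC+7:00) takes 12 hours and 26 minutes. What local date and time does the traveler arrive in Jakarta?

08:34 on Oct 27

Convert departure to UTC: 10:58 − 4:30 = 06:28 UTC on Oct 25.
Add 13 hours and 27 minutes leg 1 → 19:55 UTC.
Add 3 hours and 35 minutes layover in Kathmandu → 23:30 UTC.
Add 9 hours and 15 minutes leg 2 → 08:45 UTC (Oct 26).
Add 4 hours and 23 minutes layover in Saltmere → 13:08 UTC.
Add 12 hours and 26 minutes leg 3 → 01:34 UTC (Oct 27).
Jakarta is UTC+7:00, so local arrival = 01:34 + 7:00 = 08:34 on Oct 27.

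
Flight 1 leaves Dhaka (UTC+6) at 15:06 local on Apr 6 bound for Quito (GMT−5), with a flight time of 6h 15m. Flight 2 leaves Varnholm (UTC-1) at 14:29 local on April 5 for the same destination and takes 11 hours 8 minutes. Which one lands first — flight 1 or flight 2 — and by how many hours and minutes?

the second, by 12 hours 44 minutes

Flight 1 in UTC: 15:06 − 6:00 = 09:06 on Apr 6.
+6 hours and 15 minutes → arrive 15:21 UTC on Apr 6.
Flight 2 in UTC: 14:29 + 1:00 = 15:29 on Apr 5.
+11 hours 8 minutes → arrive 02:37 UTC on Apr 6.
Flight 2 lands earlier by 12 hours 44 minutes.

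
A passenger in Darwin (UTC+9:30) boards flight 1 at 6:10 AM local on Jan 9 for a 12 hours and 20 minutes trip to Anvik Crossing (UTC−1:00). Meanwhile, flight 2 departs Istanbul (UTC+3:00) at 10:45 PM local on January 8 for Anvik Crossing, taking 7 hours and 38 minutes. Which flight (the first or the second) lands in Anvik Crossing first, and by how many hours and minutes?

the second, by 5 hours 37 minutes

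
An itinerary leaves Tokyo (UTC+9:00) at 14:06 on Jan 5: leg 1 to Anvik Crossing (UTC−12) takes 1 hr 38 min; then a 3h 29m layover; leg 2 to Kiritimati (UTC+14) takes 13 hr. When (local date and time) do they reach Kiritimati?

Convert departure to UTC: 14:06 − 9:00 = 05:06 UTC on Jan 5.
Add 1 hour and 38 minutes leg 1 → 06:44 UTC.
Add 3 hours and 29 minutes layover in Anvik Crossing → 10:13 UTC.
Add 13 hours leg 2 → 23:13 UTC.
Kiritimati is UTC+14:00, so local arrival = 23:13 + 14:00 = 13:13 on Jan 6.

13:13 on Jan 6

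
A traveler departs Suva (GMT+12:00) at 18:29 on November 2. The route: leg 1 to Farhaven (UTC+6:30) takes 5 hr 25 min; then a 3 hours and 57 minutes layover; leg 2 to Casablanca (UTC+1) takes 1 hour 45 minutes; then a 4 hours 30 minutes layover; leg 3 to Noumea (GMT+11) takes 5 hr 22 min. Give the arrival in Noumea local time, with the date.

14:28 on Nov 3

Convert departure to UTC: 18:29 − 12:00 = 06:29 UTC on Nov 2.
Add 5 hours 25 minutes leg 1 → 11:54 UTC.
Add 3 hours and 57 minutes layover in Farhaven → 15:51 UTC.
Add 1 hour and 45 minutes leg 2 → 17:36 UTC.
Add 4 hours and 30 minutes layover in Casablanca → 22:06 UTC.
Add 5 hours 22 minutes leg 3 → 03:28 UTC (Nov 3).
Noumea is UTC+11:00, so local arrival = 03:28 + 11:00 = 14:28 on Nov 3.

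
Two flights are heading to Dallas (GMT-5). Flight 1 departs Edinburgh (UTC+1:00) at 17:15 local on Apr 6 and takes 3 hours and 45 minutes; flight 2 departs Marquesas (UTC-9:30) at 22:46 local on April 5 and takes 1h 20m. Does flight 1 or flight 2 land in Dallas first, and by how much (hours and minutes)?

the second, by 10 hours 24 minutes

Flight 1 in UTC: 17:15 − 1:00 = 16:15 on Apr 6.
+3 hours 45 minutes → arrive 20:00 UTC on Apr 6.
Flight 2 in UTC: 22:46 + 9:30 = 08:16 on Apr 6.
+1 hour 20 minutes → arrive 09:36 UTC on Apr 6.
Flight 2 lands earlier by 10 hours 24 minutes.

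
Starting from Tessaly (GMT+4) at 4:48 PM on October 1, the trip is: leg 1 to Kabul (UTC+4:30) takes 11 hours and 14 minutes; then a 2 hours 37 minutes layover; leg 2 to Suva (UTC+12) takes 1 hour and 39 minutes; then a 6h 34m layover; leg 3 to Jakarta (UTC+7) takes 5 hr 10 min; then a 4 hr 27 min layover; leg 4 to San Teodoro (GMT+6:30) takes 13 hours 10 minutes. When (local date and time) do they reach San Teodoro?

Convert departure to UTC: 4:48 PM − 4:00 = 12:48 PM UTC on Oct 1.
Add 11 hours and 14 minutes leg 1 → 12:02 AM UTC (Oct 2).
Add 2 hours and 37 minutes layover in Kabul → 2:39 AM UTC.
Add 1 hour 39 minutes leg 2 → 4:18 AM UTC.
Add 6 hours and 34 minutes layover in Suva → 10:52 AM UTC.
Add 5 hours and 10 minutes leg 3 → 4:02 PM UTC.
Add 4 hours 27 minutes layover in Jakarta → 8:29 PM UTC.
Add 13 hours 10 minutes leg 4 → 9:39 AM UTC (Oct 3).
San Teodoro is UTC+6:30, so local arrival = 9:39 AM + 6:30 = 4:09 PM on Oct 3.

4:09 PM on October 3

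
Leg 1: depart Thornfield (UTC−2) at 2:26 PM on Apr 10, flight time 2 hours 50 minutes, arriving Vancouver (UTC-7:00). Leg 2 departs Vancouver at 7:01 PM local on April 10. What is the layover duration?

Convert departure to UTC: 2:26 PM + 2:00 = 4:26 PM UTC on Apr 10.
Add 2 hours and 50 minutes flight time → 7:16 PM UTC.
Vancouver is UTC−7:00, so local arrival = 7:16 PM − 7:00 = 12:16 PM on Apr 10.
Layover = 7:01 PM − 12:16 PM = 6 hours 45 minutes.

6 hours 45 minutes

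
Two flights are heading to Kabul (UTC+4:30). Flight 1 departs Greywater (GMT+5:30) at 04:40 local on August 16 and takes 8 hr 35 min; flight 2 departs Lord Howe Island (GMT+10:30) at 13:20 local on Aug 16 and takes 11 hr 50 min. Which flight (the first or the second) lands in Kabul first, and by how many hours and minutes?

the first, by 6 hours 55 minutes

Flight 1 in UTC: 04:40 − 5:30 = 23:10 on Aug 15.
+8 hours and 35 minutes → arrive 07:45 UTC on Aug 16.
Flight 2 in UTC: 13:20 − 10:30 = 02:50 on Aug 16.
+11 hours and 50 minutes → arrive 14:40 UTC on Aug 16.
Flight 1 lands earlier by 6 hours 55 minutes.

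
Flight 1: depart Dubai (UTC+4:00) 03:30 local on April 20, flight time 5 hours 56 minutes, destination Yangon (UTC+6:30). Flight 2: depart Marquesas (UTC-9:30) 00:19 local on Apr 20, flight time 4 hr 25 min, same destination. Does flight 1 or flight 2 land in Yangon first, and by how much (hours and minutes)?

Flight 1 in UTC: 03:30 − 4:00 = 23:30 on Apr 19.
+5 hours 56 minutes → arrive 05:26 UTC on Apr 20.
Flight 2 in UTC: 00:19 + 9:30 = 09:49 on Apr 20.
+4 hours and 25 minutes → arrive 14:14 UTC on Apr 20.
Flight 1 lands earlier by 8 hours 48 minutes.

the first, by 8 hours 48 minutes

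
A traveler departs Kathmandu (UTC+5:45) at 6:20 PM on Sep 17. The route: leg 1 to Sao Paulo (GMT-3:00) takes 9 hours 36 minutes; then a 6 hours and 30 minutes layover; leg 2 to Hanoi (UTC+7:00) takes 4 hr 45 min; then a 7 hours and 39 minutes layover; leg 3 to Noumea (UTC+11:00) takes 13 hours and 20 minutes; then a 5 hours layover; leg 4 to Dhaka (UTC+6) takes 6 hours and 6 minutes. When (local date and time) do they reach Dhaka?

11:31 PM on September 19

Convert departure to UTC: 6:20 PM − 5:45 = 12:35 PM UTC on Sep 17.
Add 9 hours and 36 minutes leg 1 → 10:11 PM UTC.
Add 6 hours and 30 minutes layover in Sao Paulo → 4:41 AM UTC (Sep 18).
Add 4 hours and 45 minutes leg 2 → 9:26 AM UTC.
Add 7 hours 39 minutes layover in Hanoi → 5:05 PM UTC.
Add 13 hours and 20 minutes leg 3 → 6:25 AM UTC (Sep 19).
Add 5 hours layover in Noumea → 11:25 AM UTC.
Add 6 hours 6 minutes leg 4 → 5:31 PM UTC.
Dhaka is UTC+6:00, so local arrival = 5:31 PM + 6:00 = 11:31 PM on Sep 19.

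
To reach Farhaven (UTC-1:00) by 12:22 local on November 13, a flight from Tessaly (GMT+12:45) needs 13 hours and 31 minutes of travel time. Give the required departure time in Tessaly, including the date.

12:36 on Nov 13

Target arrival in UTC: 12:22 + 1:00 = 13:22 on Nov 13.
Subtract 13 hours 31 minutes → departure 23:51 UTC on Nov 12.
Tessaly is UTC+12:45: 23:51 + 12:45 = 12:36 on Nov 13.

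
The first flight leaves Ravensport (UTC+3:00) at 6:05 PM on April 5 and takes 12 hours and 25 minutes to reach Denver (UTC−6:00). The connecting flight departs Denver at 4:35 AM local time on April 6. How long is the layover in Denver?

7 hours 5 minutes

Convert departure to UTC: 6:05 PM − 3:00 = 3:05 PM UTC on Apr 5.
Add 12 hours and 25 minutes flight time → 3:30 AM UTC (Apr 6).
Denver is UTC−6:00, so local arrival = 3:30 AM − 6:00 = 9:30 PM on Apr 5.
Layover = 4:35 AM − 9:30 PM (+1 day) = 7 hours 5 minutes.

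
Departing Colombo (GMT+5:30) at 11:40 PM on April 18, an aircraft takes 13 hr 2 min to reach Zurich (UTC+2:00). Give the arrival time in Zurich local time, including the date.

Zurich is 3:30 behind Colombo.
After 13 hours 2 minutes it is 12:42 PM (Apr 19) in Colombo.
Shift by the zone difference: 12:42 PM − 3:30 = 9:12 AM on Apr 19 in Zurich.

9:12 AM on April 19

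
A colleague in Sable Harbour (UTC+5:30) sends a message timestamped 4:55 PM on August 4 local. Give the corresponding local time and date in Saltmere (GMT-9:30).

1:55 AM on Aug 4

Saltmere is 15:00 behind Sable Harbour.
Shift by the zone difference: 4:55 PM − 15:00 = 1:55 AM on Aug 4 in Saltmere.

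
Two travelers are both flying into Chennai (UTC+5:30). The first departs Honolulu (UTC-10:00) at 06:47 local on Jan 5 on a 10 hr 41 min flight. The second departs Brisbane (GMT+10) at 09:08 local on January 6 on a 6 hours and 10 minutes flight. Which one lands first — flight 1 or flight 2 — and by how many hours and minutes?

Flight 1 in UTC: 06:47 + 10:00 = 16:47 on Jan 5.
+10 hours and 41 minutes → arrive 03:28 UTC on Jan 6.
Flight 2 in UTC: 09:08 − 10:00 = 23:08 on Jan 5.
+6 hours and 10 minutes → arrive 05:18 UTC on Jan 6.
Flight 1 lands earlier by 1 hour 50 minutes.

the first, by 1 hour 50 minutes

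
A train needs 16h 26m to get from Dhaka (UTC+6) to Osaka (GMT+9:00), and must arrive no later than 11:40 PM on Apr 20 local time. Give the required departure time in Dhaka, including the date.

4:14 AM on April 20

Target arrival in UTC: 11:40 PM − 9:00 = 2:40 PM on Apr 20.
Subtract 16 hours 26 minutes → departure 10:14 PM UTC on Apr 19.
Dhaka is UTC+6:00: 10:14 PM + 6:00 = 4:14 AM on Apr 20.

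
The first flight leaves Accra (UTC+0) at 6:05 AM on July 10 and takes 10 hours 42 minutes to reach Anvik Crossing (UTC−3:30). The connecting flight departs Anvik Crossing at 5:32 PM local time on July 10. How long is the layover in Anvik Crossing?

Accra is at UTC+0, so departure is already 6:05 AM UTC on Jul 10.
Add 10 hours and 42 minutes flight time → 4:47 PM UTC.
Anvik Crossing is UTC−3:30, so local arrival = 4:47 PM − 3:30 = 1:17 PM on Jul 10.
Layover = 5:32 PM − 1:17 PM = 4 hours 15 minutes.

4 hours 15 minutes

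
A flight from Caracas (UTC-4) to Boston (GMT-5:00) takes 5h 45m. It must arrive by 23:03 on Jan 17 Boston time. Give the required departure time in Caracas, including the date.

18:18 on Jan 17

Target arrival in UTC: 23:03 + 5:00 = 04:03 on Jan 18.
Subtract 5 hours and 45 minutes → departure 22:18 UTC on Jan 17.
Caracas is UTC−4:00: 22:18 − 4:00 = 18:18 on Jan 17.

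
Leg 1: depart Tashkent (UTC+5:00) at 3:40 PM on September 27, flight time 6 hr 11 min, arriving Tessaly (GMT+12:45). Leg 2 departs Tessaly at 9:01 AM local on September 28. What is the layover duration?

Convert departure to UTC: 3:40 PM − 5:00 = 10:40 AM UTC on Sep 27.
Add 6 hours 11 minutes flight time → 4:51 PM UTC.
Tessaly is UTC+12:45, so local arrival = 4:51 PM + 12:45 = 5:36 AM on Sep 28.
Layover = 9:01 AM − 5:36 AM = 3 hours 25 minutes.

3 hours 25 minutes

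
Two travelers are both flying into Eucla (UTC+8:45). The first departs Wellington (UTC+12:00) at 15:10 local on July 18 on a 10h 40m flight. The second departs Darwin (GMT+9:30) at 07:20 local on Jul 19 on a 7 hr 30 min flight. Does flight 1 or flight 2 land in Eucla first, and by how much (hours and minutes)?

Flight 1 in UTC: 15:10 − 12:00 = 03:10 on Jul 18.
+10 hours and 40 minutes → arrive 13:50 UTC on Jul 18.
Flight 2 in UTC: 07:20 − 9:30 = 21:50 on Jul 18.
+7 hours 30 minutes → arrive 05:20 UTC on Jul 19.
Flight 1 lands earlier by 15 hours 30 minutes.

the first, by 15 hours 30 minutes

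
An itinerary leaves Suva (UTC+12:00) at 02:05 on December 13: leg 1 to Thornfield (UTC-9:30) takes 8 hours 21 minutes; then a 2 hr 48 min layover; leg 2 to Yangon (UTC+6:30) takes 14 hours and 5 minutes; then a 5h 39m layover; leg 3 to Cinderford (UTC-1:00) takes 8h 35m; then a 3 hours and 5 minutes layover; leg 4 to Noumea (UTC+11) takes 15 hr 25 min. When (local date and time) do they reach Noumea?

11:03 on Dec 15

Convert departure to UTC: 02:05 − 12:00 = 14:05 UTC on Dec 12.
Add 8 hours and 21 minutes leg 1 → 22:26 UTC.
Add 2 hours 48 minutes layover in Thornfield → 01:14 UTC (Dec 13).
Add 14 hours 5 minutes leg 2 → 15:19 UTC.
Add 5 hours and 39 minutes layover in Yangon → 20:58 UTC.
Add 8 hours and 35 minutes leg 3 → 05:33 UTC (Dec 14).
Add 3 hours 5 minutes layover in Cinderford → 08:38 UTC.
Add 15 hours and 25 minutes leg 4 → 00:03 UTC (Dec 15).
Noumea is UTC+11:00, so local arrival = 00:03 + 11:00 = 11:03 on Dec 15.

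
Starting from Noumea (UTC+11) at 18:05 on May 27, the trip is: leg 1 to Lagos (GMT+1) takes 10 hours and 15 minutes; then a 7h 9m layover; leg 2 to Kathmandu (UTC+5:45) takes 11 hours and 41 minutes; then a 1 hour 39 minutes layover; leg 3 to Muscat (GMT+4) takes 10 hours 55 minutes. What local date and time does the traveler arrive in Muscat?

04:44 on May 29

Convert departure to UTC: 18:05 − 11:00 = 07:05 UTC on May 27.
Add 10 hours 15 minutes leg 1 → 17:20 UTC.
Add 7 hours and 9 minutes layover in Lagos → 00:29 UTC (May 28).
Add 11 hours 41 minutes leg 2 → 12:10 UTC.
Add 1 hour 39 minutes layover in Kathmandu → 13:49 UTC.
Add 10 hours 55 minutes leg 3 → 00:44 UTC (May 29).
Muscat is UTC+4:00, so local arrival = 00:44 + 4:00 = 04:44 on May 29.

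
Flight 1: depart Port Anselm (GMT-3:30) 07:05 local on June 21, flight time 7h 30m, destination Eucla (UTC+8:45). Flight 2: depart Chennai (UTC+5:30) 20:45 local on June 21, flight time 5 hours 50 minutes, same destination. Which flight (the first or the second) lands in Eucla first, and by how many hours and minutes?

the first, by 3 hours

Flight 1 in UTC: 07:05 + 3:30 = 10:35 on Jun 21.
+7 hours and 30 minutes → arrive 18:05 UTC on Jun 21.
Flight 2 in UTC: 20:45 − 5:30 = 15:15 on Jun 21.
+5 hours and 50 minutes → arrive 21:05 UTC on Jun 21.
Flight 1 lands earlier by 3 hours.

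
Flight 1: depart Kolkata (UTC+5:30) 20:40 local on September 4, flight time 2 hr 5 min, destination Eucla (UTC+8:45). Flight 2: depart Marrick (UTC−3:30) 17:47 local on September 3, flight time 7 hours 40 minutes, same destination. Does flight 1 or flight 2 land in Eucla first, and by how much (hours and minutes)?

Flight 1 in UTC: 20:40 − 5:30 = 15:10 on Sep 4.
+2 hours 5 minutes → arrive 17:15 UTC on Sep 4.
Flight 2 in UTC: 17:47 + 3:30 = 21:17 on Sep 3.
+7 hours and 40 minutes → arrive 04:57 UTC on Sep 4.
Flight 2 lands earlier by 12 hours 18 minutes.

the second, by 12 hours 18 minutes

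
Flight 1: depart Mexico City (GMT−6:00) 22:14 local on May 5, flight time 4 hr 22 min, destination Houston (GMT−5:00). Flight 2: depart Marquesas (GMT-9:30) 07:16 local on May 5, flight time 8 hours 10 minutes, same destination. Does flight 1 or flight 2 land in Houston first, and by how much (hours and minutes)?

the second, by 7 hours 40 minutes

Flight 1 in UTC: 22:14 + 6:00 = 04:14 on May 6.
+4 hours 22 minutes → arrive 08:36 UTC on May 6.
Flight 2 in UTC: 07:16 + 9:30 = 16:46 on May 5.
+8 hours and 10 minutes → arrive 00:56 UTC on May 6.
Flight 2 lands earlier by 7 hours 40 minutes.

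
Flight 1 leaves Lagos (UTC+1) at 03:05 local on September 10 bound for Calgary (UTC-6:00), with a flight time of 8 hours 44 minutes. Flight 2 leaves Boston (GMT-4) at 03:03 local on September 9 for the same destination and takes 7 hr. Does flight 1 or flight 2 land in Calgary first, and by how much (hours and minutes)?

the second, by 20 hours 46 minutes

Flight 1 in UTC: 03:05 − 1:00 = 02:05 on Sep 10.
+8 hours 44 minutes → arrive 10:49 UTC on Sep 10.
Flight 2 in UTC: 03:03 + 4:00 = 07:03 on Sep 9.
+7 hours → arrive 14:03 UTC on Sep 9.
Flight 2 lands earlier by 20 hours 46 minutes.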